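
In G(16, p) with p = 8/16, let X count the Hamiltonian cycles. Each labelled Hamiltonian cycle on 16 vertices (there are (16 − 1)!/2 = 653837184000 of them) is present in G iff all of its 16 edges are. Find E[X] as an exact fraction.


K_16 has (16 − 1)!/2 = 653837184000 labelled Hamiltonian cycles.
For each such Hamiltonian cycle H, let X_H = 1 if all 16 edges of H are present in G. Then P[X_H = 1] = p^{16} = (1/2)^{16} = 1/65536.
Summing the indicators: E[X] = Σ_H E[X_H] = 653837184000 · p^{16} = 653837184000 · 1/65536 = 638512875/64.
Numerically: E[X] ≈ 9.97676e+06.

E[X] = 653837184000 · (1/2)^{16} = 638512875/64 ≈ 9.97676e+06.


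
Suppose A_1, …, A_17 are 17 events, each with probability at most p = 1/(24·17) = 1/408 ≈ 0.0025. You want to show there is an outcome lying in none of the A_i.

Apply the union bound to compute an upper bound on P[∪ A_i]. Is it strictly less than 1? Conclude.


Union bound: P[∪_{i=1}^{17} A_i] ≤ Σ_i P[A_i] ≤ 17·p = 17·(1/408) = 1/24.
Numerically: 1/24 ≈ 0.0417.
Is 1/24 < 1? YES.
Since P[∪ A_i] ≤ 1/24 < 1, the complement has P[∩ A_i^c] ≥ 1 − 1/24 = 23/24 > 0, so some outcome avoids every A_i.

17·p = 1/24 ≈ 0.0417; existence CERTIFIED by the union bound.


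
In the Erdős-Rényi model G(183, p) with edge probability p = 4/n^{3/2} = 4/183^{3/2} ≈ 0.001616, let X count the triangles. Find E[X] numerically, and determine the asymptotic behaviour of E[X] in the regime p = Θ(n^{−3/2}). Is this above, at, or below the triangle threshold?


Number of potential triangles: C(183, 3) = 1004731.
Each occurs with probability p³ ≈ (0.001616)³ ≈ 4.218422e-09.
By linearity: E[X] = C(183, 3)·p³ ≈ 1004731 · 4.218422e-09 ≈ 0.0042.
Since α = 3/2 > 1, p = c/n^{3/2} = o(1/n) is below the triangle threshold p ~ 1/n. Asymptotically E[X] ~ (c³/6)·n^{3(1−α)} = (4³/6)·n^{-1.5} → 0, so by Markov's inequality G has no triangles w.h.p.

E[X] ≈ 0.0042; in regime p = Θ(1/n^{3/2}) E[X] tends to 0 (below the triangle threshold p ~ 1/n).


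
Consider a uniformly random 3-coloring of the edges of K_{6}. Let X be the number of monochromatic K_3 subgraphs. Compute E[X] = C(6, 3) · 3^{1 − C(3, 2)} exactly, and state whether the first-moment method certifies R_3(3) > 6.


E[X] = C(6, 3) · 3^{1 − 3} = 20 · 3^{−2} = 20/9.
As a reduced fraction: E[X] = 20/9 ≈ 2.2222222.
Is E[X] < 1? NO.
Since E[X] ≥ 1, the first-moment bound is inconclusive at n = 6; it does NOT by itself certify R_3(3) > 6.

E[X] = 20/9 ≈ 2.2222222; E[X] ≥ 1; first-moment method inconclusive here.


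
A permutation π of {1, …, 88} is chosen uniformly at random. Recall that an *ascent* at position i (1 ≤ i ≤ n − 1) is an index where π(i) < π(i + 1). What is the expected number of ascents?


Write X = Σ X_I over i = 1, …, 87, with X_I the indicator of one ascent.
There are 87 indicators.
For each fixed i, the pair (π(i), π(i+1)) is a uniformly random ordered pair of distinct values from {1, …, 88}; by symmetry P[π(i) < π(i+1)] = 1/2.
By linearity: E[X] = 87 · (1/2) = (88 − 1) · (1/2) = 87/2 ≈ 43.500000.

E[X] = 87/2 = 43.500000.


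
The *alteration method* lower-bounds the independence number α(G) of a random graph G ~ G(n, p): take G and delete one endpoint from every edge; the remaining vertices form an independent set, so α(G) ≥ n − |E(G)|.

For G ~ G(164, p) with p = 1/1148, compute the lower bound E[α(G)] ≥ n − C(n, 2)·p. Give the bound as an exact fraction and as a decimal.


E[|E(G)|] = C(164, 2)·p = 13366 · (1/1148) = 163/14.
E[α(G)] ≥ n − E[|E(G)|] = 164 − 163/14 = 2133/14.
Numerically: ≈ 152.357.
(This is only a lower bound; the true E[α(G)] may be larger.)

E[α(G)] ≥ 2133/14 ≈ 152.357.


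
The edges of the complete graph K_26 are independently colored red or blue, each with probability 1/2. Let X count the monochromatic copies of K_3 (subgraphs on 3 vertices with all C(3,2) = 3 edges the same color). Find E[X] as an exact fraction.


Let X = Σ_S X_S over the C(26, 3) = 2600 subsets S of size 3, where X_S = 1 if the K_3 on S is monochromatic.
For a fixed S, the K_3 on S has C(3, 2) = 3 edges. P[all 3 edges red] = (1/2)^3, and likewise for blue, so P[monochromatic] = 2·(1/2)^3 = 2^{1 − 3} = 1/4.
By linearity: E[X] = C(26, 3) · 2^{1 − 3} = 2600 · 1/4 = 650.
Numerically: E[X] ≈ 650.000000.

E[X] = C(26,3)·2^(1−C(3,2)) = 650 ≈ 650.000000.


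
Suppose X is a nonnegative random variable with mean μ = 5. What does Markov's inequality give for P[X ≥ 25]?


μ = E[X] = 5, a = 25.
Markov: P[X ≥ 25] ≤ μ/a = (5)/25 = 1/5.
Numerically: ≈ 0.200000.
(Since a = 25 > μ = 5.000000, the bound 1/5 is < 1 and informative.)

P[X ≥ 25] ≤ 1/5 ≈ 0.200000.


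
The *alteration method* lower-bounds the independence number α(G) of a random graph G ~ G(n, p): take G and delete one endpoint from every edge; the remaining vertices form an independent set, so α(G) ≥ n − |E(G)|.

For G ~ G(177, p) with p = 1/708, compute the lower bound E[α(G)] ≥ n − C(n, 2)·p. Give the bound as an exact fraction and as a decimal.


E[|E(G)|] = C(177, 2)·p = 15576 · (1/708) = 22.
E[α(G)] ≥ n − E[|E(G)|] = 177 − 22 = 155.
Numerically: ≈ 155.0000.
(This is only a lower bound; the true E[α(G)] may be larger.)

E[α(G)] ≥ 155 ≈ 155.0000.


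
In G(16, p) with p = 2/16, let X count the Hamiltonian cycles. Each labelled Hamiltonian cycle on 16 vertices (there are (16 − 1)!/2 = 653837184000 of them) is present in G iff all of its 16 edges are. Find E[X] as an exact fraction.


K_16 has (16 − 1)!/2 = 653837184000 labelled Hamiltonian cycles.
For each such Hamiltonian cycle H, let X_H = 1 if all 16 edges of H are present in G. Then P[X_H = 1] = p^{16} = (1/8)^{16} = 1/281474976710656.
Summing the indicators: E[X] = Σ_H E[X_H] = 653837184000 · p^{16} = 653837184000 · 1/281474976710656 = 638512875/274877906944.
Numerically: E[X] ≈ 0.002323.

E[X] = 653837184000 · (1/8)^{16} = 638512875/274877906944 ≈ 0.002323.


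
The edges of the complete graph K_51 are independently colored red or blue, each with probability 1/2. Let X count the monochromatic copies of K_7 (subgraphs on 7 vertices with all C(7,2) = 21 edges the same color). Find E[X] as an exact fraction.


Let X = Σ_S X_S over the C(51, 7) = 115775100 subsets S of size 7, where X_S = 1 if the K_7 on S is monochromatic.
For a fixed S, the K_7 on S has C(7, 2) = 21 edges. P[all 21 edges red] = (1/2)^21, and likewise for blue, so P[monochromatic] = 2·(1/2)^21 = 2^{1 − 21} = 1/1048576.
By linearity of expectation: E[X] = C(51, 7) · 2^{1 − 21} = 115775100 · 1/1048576 = 28943775/262144.
Numerically: E[X] ≈ 110.4117.

E[X] = C(51,7)·2^(1−C(7,2)) = 28943775/262144 ≈ 110.4117.


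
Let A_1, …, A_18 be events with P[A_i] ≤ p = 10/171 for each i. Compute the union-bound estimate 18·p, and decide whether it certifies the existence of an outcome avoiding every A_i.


Union bound: P[∪_{i=1}^{18} A_i] ≤ Σ_i P[A_i] ≤ 18·p = 18·(10/171) = 20/19.
Numerically: 20/19 ≈ 1.05263.
Is 20/19 < 1? NO.
Since the bound 20/19 is ≥ 1, the union bound is uninformative here; it does NOT by itself certify existence.

18·p = 20/19 ≈ 1.05263; existence NOT certified by the union bound.


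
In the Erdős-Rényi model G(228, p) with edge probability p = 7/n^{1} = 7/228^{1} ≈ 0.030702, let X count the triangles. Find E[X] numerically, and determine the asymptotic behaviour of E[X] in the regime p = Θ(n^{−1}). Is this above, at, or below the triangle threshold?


Number of potential triangles: C(228, 3) = 1949476.
Each occurs with probability p³ ≈ (0.030702)³ ≈ 2.8939404e-05.
By linearity: E[X] = C(228, 3)·p³ ≈ 1949476 · 2.8939404e-05 ≈ 56.41667.
Here α = 1, so p = 7/n is exactly at the triangle threshold p ~ 1/n. Asymptotically E[X] → c³/6 = 7³/6 = 343/6 ≈ 57.16667, a bounded constant. In this regime the triangle count is asymptotically Poisson(c³/6).

E[X] ≈ 56.41667; in regime p = Θ(1/n^{1}) E[X] stays bounded (at the triangle threshold p ~ 1/n).


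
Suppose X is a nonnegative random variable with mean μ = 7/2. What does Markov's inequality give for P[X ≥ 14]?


μ = E[X] = 7/2, a = 14.
Markov: P[X ≥ 14] ≤ μ/a = (7/2)/14 = 1/4.
Numerically: ≈ 0.2500.
(Since a = 14 > μ = 3.5000, the bound 1/4 is < 1 and informative.)

P[X ≥ 14] ≤ 1/4 ≈ 0.2500.


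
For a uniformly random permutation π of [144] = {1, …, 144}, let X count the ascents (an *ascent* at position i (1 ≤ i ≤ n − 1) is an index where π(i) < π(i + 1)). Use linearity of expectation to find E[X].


Write X = Σ X_I over i = 1, …, 143, with X_I the indicator of one ascent.
There are 143 indicators.
For each fixed i, the pair (π(i), π(i+1)) is a uniformly random ordered pair of distinct values from {1, …, 144}; by symmetry P[π(i) < π(i+1)] = 1/2.
By linearity: E[X] = 143 · (1/2) = (144 − 1) · (1/2) = 143/2 ≈ 71.5000.

E[X] = 143/2 = 71.5000.


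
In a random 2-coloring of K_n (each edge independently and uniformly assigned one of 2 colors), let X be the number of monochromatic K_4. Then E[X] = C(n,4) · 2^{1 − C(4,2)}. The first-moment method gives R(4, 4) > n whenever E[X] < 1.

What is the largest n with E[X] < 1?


We need C(n, 4) · 2^{1 − 6} < 1, i.e. C(n, 4) < 2^{6 − 1} = 32.
Check values of n near the boundary:
  n = 4: C(4, 4) = 1; 1 < 32? YES
  n = 5: C(5, 4) = 5; 5 < 32? YES
  n = 6: C(6, 4) = 15; 15 < 32? YES
  n = 7: C(7, 4) = 35; 35 < 32? NO
The largest n with C(n, 4) < 32 is n = 6 (where E[X] = 15/32 ≈ 0.4687500). Hence R(4, 4) > 6, i.e. R(4, 4) ≥ 7.

Largest n = 6; hence R(4, 4) > 6.


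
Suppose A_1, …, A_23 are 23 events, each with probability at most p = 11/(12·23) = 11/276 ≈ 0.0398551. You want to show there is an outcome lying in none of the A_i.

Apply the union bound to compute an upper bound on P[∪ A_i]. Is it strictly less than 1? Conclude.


Union bound: P[∪_{i=1}^{23} A_i] ≤ Σ_i P[A_i] ≤ 23·p = 23·(11/276) = 11/12.
Numerically: 11/12 ≈ 0.9166667.
Is 11/12 < 1? YES.
Since P[∪ A_i] ≤ 11/12 < 1, the complement has P[∩ A_i^c] ≥ 1 − 11/12 = 1/12 > 0, so some outcome avoids every A_i.

23·p = 11/12 ≈ 0.9166667; existence CERTIFIED by the union bound.


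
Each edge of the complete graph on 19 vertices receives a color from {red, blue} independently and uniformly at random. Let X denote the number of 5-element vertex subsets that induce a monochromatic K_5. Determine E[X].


Let X = Σ_S X_S over the C(19, 5) = 11628 subsets S of size 5, where X_S = 1 if the K_5 on S is monochromatic.
For a fixed S, the K_5 on S has C(5, 2) = 10 edges. P[all 10 edges red] = (1/2)^10, and likewise for blue, so P[monochromatic] = 2·(1/2)^10 = 2^{1 − 10} = 1/512.
Summing: E[X] = C(19, 5) · 2^{1 − 10} = 11628 · 1/512 = 2907/128.
Numerically: E[X] ≈ 22.7109.

E[X] = C(19,5)·2^(1−C(5,2)) = 2907/128 ≈ 22.7109.


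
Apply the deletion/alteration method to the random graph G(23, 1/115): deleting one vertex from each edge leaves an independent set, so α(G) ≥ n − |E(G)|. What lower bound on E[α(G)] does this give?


E[|E(G)|] = C(23, 2)·p = 253 · (1/115) = 11/5.
E[α(G)] ≥ n − E[|E(G)|] = 23 − 11/5 = 104/5.
Numerically: ≈ 20.8000.
(This is only a lower bound; the true E[α(G)] may be larger.)

E[α(G)] ≥ 104/5 ≈ 20.8000.


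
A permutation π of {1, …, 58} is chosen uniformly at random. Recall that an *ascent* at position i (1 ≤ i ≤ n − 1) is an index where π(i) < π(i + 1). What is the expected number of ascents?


Write X = Σ X_I over i = 1, …, 57, with X_I the indicator of one ascent.
There are 57 indicators.
For each fixed i, the pair (π(i), π(i+1)) is a uniformly random ordered pair of distinct values from {1, …, 58}; by symmetry P[π(i) < π(i+1)] = 1/2.
By linearity: E[X] = 57 · (1/2) = (58 − 1) · (1/2) = 57/2 ≈ 28.500000.

E[X] = 57/2 = 28.500000.


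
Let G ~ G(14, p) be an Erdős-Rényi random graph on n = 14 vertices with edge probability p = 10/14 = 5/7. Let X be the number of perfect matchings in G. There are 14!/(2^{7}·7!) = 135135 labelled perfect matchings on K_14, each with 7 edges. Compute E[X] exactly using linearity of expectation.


K_14 has 14!/(2^{7}·7!) = 135135 labelled perfect matchings.
For each such perfect matching H, let X_H = 1 if all 7 edges of H are present in G. Then P[X_H = 1] = p^{7} = (5/7)^{7} = 78125/823543.
By linearity of expectation: E[X] = Σ_H E[X_H] = 135135 · p^{7} = 135135 · 78125/823543 = 1508203125/117649.
Numerically: E[X] ≈ 12819.5.

E[X] = 135135 · (5/7)^{7} = 1508203125/117649 ≈ 12819.5.


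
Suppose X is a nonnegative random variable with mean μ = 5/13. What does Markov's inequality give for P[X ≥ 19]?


μ = E[X] = 5/13, a = 19.
Markov: P[X ≥ 19] ≤ μ/a = (5/13)/19 = 5/247.
Numerically: ≈ 0.020243.
(Since a = 19 > μ = 0.384615, the bound 5/247 is < 1 and informative.)

P[X ≥ 19] ≤ 5/247 ≈ 0.020243.


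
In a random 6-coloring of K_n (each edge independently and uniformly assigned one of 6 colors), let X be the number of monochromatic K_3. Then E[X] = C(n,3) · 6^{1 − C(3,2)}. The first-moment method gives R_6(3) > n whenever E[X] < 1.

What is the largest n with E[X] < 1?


We need C(n, 3) · 6^{1 − 3} < 1, i.e. C(n, 3) < 6^{3 − 1} = 36.
Check values of n near the boundary:
  n = 3: C(3, 3) = 1; 1 < 36? YES
  n = 4: C(4, 3) = 4; 4 < 36? YES
  n = 5: C(5, 3) = 10; 10 < 36? YES
  n = 6: C(6, 3) = 20; 20 < 36? YES
  n = 7: C(7, 3) = 35; 35 < 36? YES
  n = 8: C(8, 3) = 56; 56 < 36? NO
  n = 9: C(9, 3) = 84; 84 < 36? NO
  n = 10: C(10, 3) = 120; 120 < 36? NO
The largest n with C(n, 3) < 36 is n = 7 (where E[X] = 35/36 ≈ 0.972222). Hence R_6(3) > 7, i.e. R_6(3) ≥ 8.

Largest n = 7; hence R_6(3) > 7.


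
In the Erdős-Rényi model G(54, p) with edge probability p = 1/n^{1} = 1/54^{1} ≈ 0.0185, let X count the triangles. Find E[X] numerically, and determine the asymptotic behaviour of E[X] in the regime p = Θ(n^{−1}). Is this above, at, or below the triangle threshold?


Number of potential triangles: C(54, 3) = 24804.
Each occurs with probability p³ ≈ (0.0185)³ ≈ 6.35066e-06.
By linearity: E[X] = C(54, 3)·p³ ≈ 24804 · 6.35066e-06 ≈ 0.158.
Here α = 1, so p = 1/n is exactly at the triangle threshold p ~ 1/n. Asymptotically E[X] → c³/6 = 1³/6 = 1/6 ≈ 0.167, a bounded constant. In this regime the triangle count is asymptotically Poisson(c³/6).

E[X] ≈ 0.158; in regime p = Θ(1/n^{1}) E[X] stays bounded (at the triangle threshold p ~ 1/n).


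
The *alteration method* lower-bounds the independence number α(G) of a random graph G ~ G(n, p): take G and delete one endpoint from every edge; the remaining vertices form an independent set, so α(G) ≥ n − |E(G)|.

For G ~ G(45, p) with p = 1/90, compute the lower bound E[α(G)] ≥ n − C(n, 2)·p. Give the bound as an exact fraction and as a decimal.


E[|E(G)|] = C(45, 2)·p = 990 · (1/90) = 11.
E[α(G)] ≥ n − E[|E(G)|] = 45 − 11 = 34.
Numerically: ≈ 34.00000.
(This is only a lower bound; the true E[α(G)] may be larger.)

E[α(G)] ≥ 34 ≈ 34.00000.


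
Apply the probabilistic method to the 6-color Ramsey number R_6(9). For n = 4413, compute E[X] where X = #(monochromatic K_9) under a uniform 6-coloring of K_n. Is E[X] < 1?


E[X] = C(4413, 9) · 6^{1 − 36} = 1734990840325017881257917265 · 6^{−35} = 1734990840325017881257917265/1719070799748422591028658176.
As a reduced fraction: E[X] = 1734990840325017881257917265/1719070799748422591028658176 ≈ 1.009.
Is E[X] < 1? NO.
Since E[X] ≥ 1, the first-moment bound is inconclusive at n = 4413; it does NOT by itself certify R_6(9) > 4413.

E[X] = 1734990840325017881257917265/1719070799748422591028658176 ≈ 1.009; E[X] ≥ 1; first-moment method inconclusive here.


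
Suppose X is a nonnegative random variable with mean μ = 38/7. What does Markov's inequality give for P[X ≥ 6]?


μ = E[X] = 38/7, a = 6.
Markov: P[X ≥ 6] ≤ μ/a = (38/7)/6 = 19/21.
Numerically: ≈ 0.904762.
(Since a = 6 > μ = 5.428571, the bound 19/21 is < 1 and informative.)

P[X ≥ 6] ≤ 19/21 ≈ 0.904762.


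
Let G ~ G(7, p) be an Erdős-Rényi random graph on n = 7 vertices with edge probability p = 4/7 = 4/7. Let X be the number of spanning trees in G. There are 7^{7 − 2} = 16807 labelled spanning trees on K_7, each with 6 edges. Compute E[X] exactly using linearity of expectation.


K_7 has 7^{7 − 2} = 16807 labelled spanning trees.
For each such spanning tree H, let X_H = 1 if all 6 edges of H are present in G. Then P[X_H = 1] = p^{6} = (4/7)^{6} = 4096/117649.
By linearity: E[X] = Σ_H E[X_H] = 16807 · p^{6} = 16807 · 4096/117649 = 4096/7.
Numerically: E[X] ≈ 585.

E[X] = 16807 · (4/7)^{6} = 4096/7 ≈ 585.


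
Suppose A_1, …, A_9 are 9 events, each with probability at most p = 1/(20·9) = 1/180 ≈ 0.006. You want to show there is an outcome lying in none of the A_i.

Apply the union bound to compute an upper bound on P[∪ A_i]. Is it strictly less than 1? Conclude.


Union bound: P[∪_{i=1}^{9} A_i] ≤ Σ_i P[A_i] ≤ 9·p = 9·(1/180) = 1/20.
Numerically: 1/20 ≈ 0.050.
Is 1/20 < 1? YES.
Since P[∪ A_i] ≤ 1/20 < 1, the complement has P[∩ A_i^c] ≥ 1 − 1/20 = 19/20 > 0, so some outcome avoids every A_i.

9·p = 1/20 ≈ 0.050; existence CERTIFIED by the union bound.


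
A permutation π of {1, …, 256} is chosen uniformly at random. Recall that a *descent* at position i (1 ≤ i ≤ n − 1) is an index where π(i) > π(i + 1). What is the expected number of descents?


Write X = Σ X_I over i = 1, …, 255, with X_I the indicator of one descent.
There are 255 indicators.
For each fixed i, the pair (π(i), π(i+1)) is a uniformly random ordered pair of distinct values from {1, …, 256}; by symmetry P[π(i) > π(i+1)] = 1/2.
By linearity: E[X] = 255 · (1/2) = (256 − 1) · (1/2) = 255/2 ≈ 127.5000.

E[X] = 255/2 = 127.5000.


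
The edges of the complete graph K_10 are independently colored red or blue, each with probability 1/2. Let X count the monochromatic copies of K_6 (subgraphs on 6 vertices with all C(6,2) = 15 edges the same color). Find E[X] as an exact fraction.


Let X = Σ_S X_S over the C(10, 6) = 210 subsets S of size 6, where X_S = 1 if the K_6 on S is monochromatic.
For a fixed S, the K_6 on S has C(6, 2) = 15 edges. P[all 15 edges red] = (1/2)^15, and likewise for blue, so P[monochromatic] = 2·(1/2)^15 = 2^{1 − 15} = 1/16384.
Summing: E[X] = C(10, 6) · 2^{1 − 15} = 210 · 1/16384 = 105/8192.
Numerically: E[X] ≈ 0.0128.

E[X] = C(10,6)·2^(1−C(6,2)) = 105/8192 ≈ 0.0128.


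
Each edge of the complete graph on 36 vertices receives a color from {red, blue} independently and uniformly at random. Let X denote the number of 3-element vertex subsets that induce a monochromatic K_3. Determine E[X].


Let X = Σ_S X_S over the C(36, 3) = 7140 subsets S of size 3, where X_S = 1 if the K_3 on S is monochromatic.
For a fixed S, the K_3 on S has C(3, 2) = 3 edges. P[all 3 edges red] = (1/2)^3, and likewise for blue, so P[monochromatic] = 2·(1/2)^3 = 2^{1 − 3} = 1/4.
By linearity: E[X] = C(36, 3) · 2^{1 − 3} = 7140 · 1/4 = 1785.
Numerically: E[X] ≈ 1785.000000.

E[X] = C(36,3)·2^(1−C(3,2)) = 1785 ≈ 1785.000000.


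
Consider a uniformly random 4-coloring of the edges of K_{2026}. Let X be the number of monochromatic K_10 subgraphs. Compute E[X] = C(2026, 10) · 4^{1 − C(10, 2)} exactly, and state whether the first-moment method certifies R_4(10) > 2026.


E[X] = C(2026, 10) · 4^{1 − 45} = 314029205130126398094885285 · 4^{−44} = 314029205130126398094885285/309485009821345068724781056.
As a reduced fraction: E[X] = 314029205130126398094885285/309485009821345068724781056 ≈ 1.0146831.
Is E[X] < 1? NO.
Since E[X] ≥ 1, the first-moment bound is inconclusive at n = 2026; it does NOT by itself certify R_4(10) > 2026.

E[X] = 314029205130126398094885285/309485009821345068724781056 ≈ 1.0146831; E[X] ≥ 1; first-moment method inconclusive here.


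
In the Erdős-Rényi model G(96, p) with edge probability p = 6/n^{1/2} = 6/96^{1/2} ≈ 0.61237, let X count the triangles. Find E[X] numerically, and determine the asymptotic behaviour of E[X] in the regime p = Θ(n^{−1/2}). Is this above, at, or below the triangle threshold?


Number of potential triangles: C(96, 3) = 142880.
Each occurs with probability p³ ≈ (0.61237)³ ≈ 2.2963966e-01.
By linearity: E[X] = C(96, 3)·p³ ≈ 142880 · 2.2963966e-01 ≈ 32810.91510.
Since α = 1/2 < 1, p = c/n^{1/2} ≫ 1/n is above the triangle threshold p ~ 1/n. Asymptotically E[X] ~ (c³/6)·n^{3(1−α)} = (6³/6)·n^{1.5} → ∞; triangles are abundant w.h.p.

E[X] ≈ 32810.91510; in regime p = Θ(1/n^{1/2}) E[X] diverges (above the triangle threshold p ~ 1/n).


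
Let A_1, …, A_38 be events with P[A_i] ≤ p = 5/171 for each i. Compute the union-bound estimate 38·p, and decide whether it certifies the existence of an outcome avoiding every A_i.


Union bound: P[∪_{i=1}^{38} A_i] ≤ Σ_i P[A_i] ≤ 38·p = 38·(5/171) = 10/9.
Numerically: 10/9 ≈ 1.1111.
Is 10/9 < 1? NO.
Since the bound 10/9 is ≥ 1, the union bound is uninformative here; it does NOT by itself certify existence.

38·p = 10/9 ≈ 1.1111; existence NOT certified by the union bound.


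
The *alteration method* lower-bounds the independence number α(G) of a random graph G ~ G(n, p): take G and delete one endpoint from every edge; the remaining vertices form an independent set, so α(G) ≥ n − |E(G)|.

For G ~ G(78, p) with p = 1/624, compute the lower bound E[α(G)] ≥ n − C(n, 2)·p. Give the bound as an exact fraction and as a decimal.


E[|E(G)|] = C(78, 2)·p = 3003 · (1/624) = 77/16.
E[α(G)] ≥ n − E[|E(G)|] = 78 − 77/16 = 1171/16.
Numerically: ≈ 73.18750.
(This is only a lower bound; the true E[α(G)] may be larger.)

E[α(G)] ≥ 1171/16 ≈ 73.18750.


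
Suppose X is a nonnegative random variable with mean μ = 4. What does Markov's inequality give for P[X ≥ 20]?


μ = E[X] = 4, a = 20.
Markov: P[X ≥ 20] ≤ μ/a = (4)/20 = 1/5.
Numerically: ≈ 0.2000.
(Since a = 20 > μ = 4.0000, the bound 1/5 is < 1 and informative.)

P[X ≥ 20] ≤ 1/5 ≈ 0.2000.


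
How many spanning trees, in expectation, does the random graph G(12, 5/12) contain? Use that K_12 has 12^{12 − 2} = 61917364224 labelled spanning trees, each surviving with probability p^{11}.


K_12 has 12^{12 − 2} = 61917364224 labelled spanning trees.
For each such spanning tree H, let X_H = 1 if all 11 edges of H are present in G. Then P[X_H = 1] = p^{11} = (5/12)^{11} = 48828125/743008370688.
By linearity of expectation: E[X] = Σ_H E[X_H] = 61917364224 · p^{11} = 61917364224 · 48828125/743008370688 = 48828125/12.
Numerically: E[X] ≈ 4.06901e+06.

E[X] = 61917364224 · (5/12)^{11} = 48828125/12 ≈ 4.06901e+06.


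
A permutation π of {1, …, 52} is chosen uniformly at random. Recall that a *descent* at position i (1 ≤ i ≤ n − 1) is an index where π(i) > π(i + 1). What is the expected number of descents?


Write X = Σ X_I over i = 1, …, 51, with X_I the indicator of one descent.
There are 51 indicators.
For each fixed i, the pair (π(i), π(i+1)) is a uniformly random ordered pair of distinct values from {1, …, 52}; by symmetry P[π(i) > π(i+1)] = 1/2.
By linearity: E[X] = 51 · (1/2) = (52 − 1) · (1/2) = 51/2 ≈ 25.5000.

E[X] = 51/2 = 25.5000.


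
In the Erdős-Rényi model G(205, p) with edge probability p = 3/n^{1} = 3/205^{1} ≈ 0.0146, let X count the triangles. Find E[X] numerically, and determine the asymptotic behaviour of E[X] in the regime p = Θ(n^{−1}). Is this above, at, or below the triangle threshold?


Number of potential triangles: C(205, 3) = 1414910.
Each occurs with probability p³ ≈ (0.0146)³ ≈ 3.13402e-06.
By linearity: E[X] = C(205, 3)·p³ ≈ 1414910 · 3.13402e-06 ≈ 4.434.
Here α = 1, so p = 3/n is exactly at the triangle threshold p ~ 1/n. Asymptotically E[X] → c³/6 = 3³/6 = 9/2 ≈ 4.500, a bounded constant. In this regime the triangle count is asymptotically Poisson(c³/6).

E[X] ≈ 4.434; in regime p = Θ(1/n^{1}) E[X] stays bounded (at the triangle threshold p ~ 1/n).


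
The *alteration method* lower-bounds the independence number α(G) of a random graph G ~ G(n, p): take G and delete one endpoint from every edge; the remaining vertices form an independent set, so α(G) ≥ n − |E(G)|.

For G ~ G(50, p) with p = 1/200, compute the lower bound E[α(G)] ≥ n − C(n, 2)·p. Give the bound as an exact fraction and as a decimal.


E[|E(G)|] = C(50, 2)·p = 1225 · (1/200) = 49/8.
E[α(G)] ≥ n − E[|E(G)|] = 50 − 49/8 = 351/8.
Numerically: ≈ 43.875000.
(This is only a lower bound; the true E[α(G)] may be larger.)

E[α(G)] ≥ 351/8 ≈ 43.875000.


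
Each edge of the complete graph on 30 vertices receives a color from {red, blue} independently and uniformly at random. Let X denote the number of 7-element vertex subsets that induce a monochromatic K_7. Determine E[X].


Let X = Σ_S X_S over the C(30, 7) = 2035800 subsets S of size 7, where X_S = 1 if the K_7 on S is monochromatic.
For a fixed S, the K_7 on S has C(7, 2) = 21 edges. P[all 21 edges red] = (1/2)^21, and likewise for blue, so P[monochromatic] = 2·(1/2)^21 = 2^{1 − 21} = 1/1048576.
Summing: E[X] = C(30, 7) · 2^{1 − 21} = 2035800 · 1/1048576 = 254475/131072.
Numerically: E[X] ≈ 1.941490.

E[X] = C(30,7)·2^(1−C(7,2)) = 254475/131072 ≈ 1.941490.


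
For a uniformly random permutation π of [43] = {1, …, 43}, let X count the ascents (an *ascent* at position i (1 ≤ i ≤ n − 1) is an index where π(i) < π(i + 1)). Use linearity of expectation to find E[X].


Write X = Σ X_I over i = 1, …, 42, with X_I the indicator of one ascent.
There are 42 indicators.
For each fixed i, the pair (π(i), π(i+1)) is a uniformly random ordered pair of distinct values from {1, …, 43}; by symmetry P[π(i) < π(i+1)] = 1/2.
By linearity: E[X] = 42 · (1/2) = (43 − 1) · (1/2) = 21 ≈ 21.00000.

E[X] = 21 = 21.00000.


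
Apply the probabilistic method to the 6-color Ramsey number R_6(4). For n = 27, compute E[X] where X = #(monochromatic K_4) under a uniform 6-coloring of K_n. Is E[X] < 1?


E[X] = C(27, 4) · 6^{1 − 6} = 17550 · 6^{−5} = 17550/7776.
As a reduced fraction: E[X] = 325/144 ≈ 2.2569444.
Is E[X] < 1? NO.
Since E[X] ≥ 1, the first-moment bound is inconclusive at n = 27; it does NOT by itself certify R_6(4) > 27.

E[X] = 325/144 ≈ 2.2569444; E[X] ≥ 1; first-moment method inconclusive here.


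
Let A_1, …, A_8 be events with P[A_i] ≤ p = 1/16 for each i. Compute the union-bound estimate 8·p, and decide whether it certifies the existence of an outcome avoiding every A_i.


Union bound: P[∪_{i=1}^{8} A_i] ≤ Σ_i P[A_i] ≤ 8·p = 8·(1/16) = 1/2.
Numerically: 1/2 ≈ 0.500000.
Is 1/2 < 1? YES.
Since P[∪ A_i] ≤ 1/2 < 1, the complement has P[∩ A_i^c] ≥ 1 − 1/2 = 1/2 > 0, so some outcome avoids every A_i.

8·p = 1/2 ≈ 0.500000; existence CERTIFIED by the union bound.


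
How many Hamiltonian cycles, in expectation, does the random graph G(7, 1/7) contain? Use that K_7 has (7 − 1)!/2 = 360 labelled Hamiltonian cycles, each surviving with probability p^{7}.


K_7 has (7 − 1)!/2 = 360 labelled Hamiltonian cycles.
For each such Hamiltonian cycle H, let X_H = 1 if all 7 edges of H are present in G. Then P[X_H = 1] = p^{7} = (1/7)^{7} = 1/823543.
By linearity: E[X] = Σ_H E[X_H] = 360 · p^{7} = 360 · 1/823543 = 360/823543.
Numerically: E[X] ≈ 0.0004371.

E[X] = 360 · (1/7)^{7} = 360/823543 ≈ 0.0004371.


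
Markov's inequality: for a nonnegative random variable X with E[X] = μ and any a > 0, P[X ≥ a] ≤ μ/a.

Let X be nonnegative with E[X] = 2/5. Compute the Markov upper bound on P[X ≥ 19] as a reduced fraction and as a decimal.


μ = E[X] = 2/5, a = 19.
Markov: P[X ≥ 19] ≤ μ/a = (2/5)/19 = 2/95.
Numerically: ≈ 0.021053.
(Since a = 19 > μ = 0.400000, the bound 2/95 is < 1 and informative.)

P[X ≥ 19] ≤ 2/95 ≈ 0.021053.


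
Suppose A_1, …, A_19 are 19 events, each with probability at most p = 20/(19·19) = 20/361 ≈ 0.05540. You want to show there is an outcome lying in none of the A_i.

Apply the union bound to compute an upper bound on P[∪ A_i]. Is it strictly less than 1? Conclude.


Union bound: P[∪_{i=1}^{19} A_i] ≤ Σ_i P[A_i] ≤ 19·p = 19·(20/361) = 20/19.
Numerically: 20/19 ≈ 1.05263.
Is 20/19 < 1? NO.
Since the bound 20/19 is ≥ 1, the union bound is uninformative here; it does NOT by itself certify existence.

19·p = 20/19 ≈ 1.05263; existence NOT certified by the union bound.


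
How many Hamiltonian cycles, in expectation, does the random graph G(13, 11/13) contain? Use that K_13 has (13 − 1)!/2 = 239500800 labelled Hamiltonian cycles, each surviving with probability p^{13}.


K_13 has (13 − 1)!/2 = 239500800 labelled Hamiltonian cycles.
For each such Hamiltonian cycle H, let X_H = 1 if all 13 edges of H are present in G. Then P[X_H = 1] = p^{13} = (11/13)^{13} = 34522712143931/302875106592253.
By linearity of expectation: E[X] = Σ_H E[X_H] = 239500800 · p^{13} = 239500800 · 34522712143931/302875106592253 = 8268217176641189644800/302875106592253.
Numerically: E[X] ≈ 2.73e+07.

E[X] = 239500800 · (11/13)^{13} = 8268217176641189644800/302875106592253 ≈ 2.73e+07.


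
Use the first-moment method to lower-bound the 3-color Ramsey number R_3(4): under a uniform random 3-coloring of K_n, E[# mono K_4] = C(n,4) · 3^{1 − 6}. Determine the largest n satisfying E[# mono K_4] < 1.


We need C(n, 4) · 3^{1 − 6} < 1, i.e. C(n, 4) < 3^{6 − 1} = 243.
Check values of n near the boundary:
  n = 4: C(4, 4) = 1; 1 < 243? YES
  n = 5: C(5, 4) = 5; 5 < 243? YES
  n = 6: C(6, 4) = 15; 15 < 243? YES
  n = 7: C(7, 4) = 35; 35 < 243? YES
  n = 8: C(8, 4) = 70; 70 < 243? YES
  n = 9: C(9, 4) = 126; 126 < 243? YES
  n = 10: C(10, 4) = 210; 210 < 243? YES
  n = 11: C(11, 4) = 330; 330 < 243? NO
  n = 12: C(12, 4) = 495; 495 < 243? NO
  n = 13: C(13, 4) = 715; 715 < 243? NO
The largest n with C(n, 4) < 243 is n = 10 (where E[X] = 70/81 ≈ 0.86420). Hence R_3(4) > 10, i.e. R_3(4) ≥ 11.

Largest n = 10; hence R_3(4) > 10.


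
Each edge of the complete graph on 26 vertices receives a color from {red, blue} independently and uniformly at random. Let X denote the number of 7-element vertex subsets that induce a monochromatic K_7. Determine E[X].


Let X = Σ_S X_S over the C(26, 7) = 657800 subsets S of size 7, where X_S = 1 if the K_7 on S is monochromatic.
For a fixed S, the K_7 on S has C(7, 2) = 21 edges. P[all 21 edges red] = (1/2)^21, and likewise for blue, so P[monochromatic] = 2·(1/2)^21 = 2^{1 − 21} = 1/1048576.
By linearity: E[X] = C(26, 7) · 2^{1 − 21} = 657800 · 1/1048576 = 82225/131072.
Numerically: E[X] ≈ 0.62733.

E[X] = C(26,7)·2^(1−C(7,2)) = 82225/131072 ≈ 0.62733.


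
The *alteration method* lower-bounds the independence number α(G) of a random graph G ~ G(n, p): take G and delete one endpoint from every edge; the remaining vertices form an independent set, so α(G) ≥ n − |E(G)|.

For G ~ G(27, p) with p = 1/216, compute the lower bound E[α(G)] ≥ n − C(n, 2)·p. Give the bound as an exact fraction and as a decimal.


E[|E(G)|] = C(27, 2)·p = 351 · (1/216) = 13/8.
E[α(G)] ≥ n − E[|E(G)|] = 27 − 13/8 = 203/8.
Numerically: ≈ 25.3750.
(This is only a lower bound; the true E[α(G)] may be larger.)

E[α(G)] ≥ 203/8 ≈ 25.3750.


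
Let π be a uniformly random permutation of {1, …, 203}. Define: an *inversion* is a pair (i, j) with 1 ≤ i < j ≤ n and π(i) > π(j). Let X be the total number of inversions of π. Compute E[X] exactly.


Write X = Σ X_I over the C(203, 2) = 20503 pairs i < j, with X_I the indicator of one inversion.
There are 20503 indicators.
For each fixed pair i < j, the values π(i) and π(j) are two distinct elements of {1, …, 203} in uniformly random order; by symmetry P[π(i) > π(j)] = 1/2.
By linearity: E[X] = 20503 · (1/2) = C(203, 2) · (1/2) = 20503/2 = 20503/2 ≈ 10251.500.

E[X] = 20503/2 = 10251.500.


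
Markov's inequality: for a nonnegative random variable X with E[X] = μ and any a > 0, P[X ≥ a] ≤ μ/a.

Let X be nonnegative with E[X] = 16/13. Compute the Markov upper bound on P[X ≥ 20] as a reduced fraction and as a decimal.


μ = E[X] = 16/13, a = 20.
Markov: P[X ≥ 20] ≤ μ/a = (16/13)/20 = 4/65.
Numerically: ≈ 0.061538.
(Since a = 20 > μ = 1.230769, the bound 4/65 is < 1 and informative.)

P[X ≥ 20] ≤ 4/65 ≈ 0.061538.


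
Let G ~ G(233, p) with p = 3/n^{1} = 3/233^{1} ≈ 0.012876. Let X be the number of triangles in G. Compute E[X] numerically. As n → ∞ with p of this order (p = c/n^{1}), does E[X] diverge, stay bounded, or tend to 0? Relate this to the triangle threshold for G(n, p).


Number of potential triangles: C(233, 3) = 2081156.
Each occurs with probability p³ ≈ (0.012876)³ ≈ 2.1344992e-06.
By linearity: E[X] = C(233, 3)·p³ ≈ 2081156 · 2.1344992e-06 ≈ 4.44223.
Here α = 1, so p = 3/n is exactly at the triangle threshold p ~ 1/n. Asymptotically E[X] → c³/6 = 3³/6 = 9/2 ≈ 4.50000, a bounded constant. In this regime the triangle count is asymptotically Poisson(c³/6).

E[X] ≈ 4.44223; in regime p = Θ(1/n^{1}) E[X] stays bounded (at the triangle threshold p ~ 1/n).


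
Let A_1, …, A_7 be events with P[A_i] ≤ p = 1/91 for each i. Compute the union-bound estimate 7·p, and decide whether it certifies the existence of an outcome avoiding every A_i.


Union bound: P[∪_{i=1}^{7} A_i] ≤ Σ_i P[A_i] ≤ 7·p = 7·(1/91) = 1/13.
Numerically: 1/13 ≈ 0.0769.
Is 1/13 < 1? YES.
Since P[∪ A_i] ≤ 1/13 < 1, the complement has P[∩ A_i^c] ≥ 1 − 1/13 = 12/13 > 0, so some outcome avoids every A_i.

7·p = 1/13 ≈ 0.0769; existence CERTIFIED by the union bound.


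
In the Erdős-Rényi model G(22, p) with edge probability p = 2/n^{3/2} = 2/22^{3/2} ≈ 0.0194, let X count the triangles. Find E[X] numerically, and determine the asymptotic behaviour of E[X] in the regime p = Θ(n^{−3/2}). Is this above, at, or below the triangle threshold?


Number of potential triangles: C(22, 3) = 1540.
Each occurs with probability p³ ≈ (0.0194)³ ≈ 7.28095e-06.
By linearity: E[X] = C(22, 3)·p³ ≈ 1540 · 7.28095e-06 ≈ 0.011.
Since α = 3/2 > 1, p = c/n^{3/2} = o(1/n) is below the triangle threshold p ~ 1/n. Asymptotically E[X] ~ (c³/6)·n^{3(1−α)} = (2³/6)·n^{-1.5} → 0, so by Markov's inequality G has no triangles w.h.p.

E[X] ≈ 0.011; in regime p = Θ(1/n^{3/2}) E[X] tends to 0 (below the triangle threshold p ~ 1/n).


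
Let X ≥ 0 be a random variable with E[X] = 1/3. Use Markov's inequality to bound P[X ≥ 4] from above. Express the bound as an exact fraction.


μ = E[X] = 1/3, a = 4.
Markov: P[X ≥ 4] ≤ μ/a = (1/3)/4 = 1/12.
Numerically: ≈ 0.0833.
(Since a = 4 > μ = 0.3333, the bound 1/12 is < 1 and informative.)

P[X ≥ 4] ≤ 1/12 ≈ 0.0833.


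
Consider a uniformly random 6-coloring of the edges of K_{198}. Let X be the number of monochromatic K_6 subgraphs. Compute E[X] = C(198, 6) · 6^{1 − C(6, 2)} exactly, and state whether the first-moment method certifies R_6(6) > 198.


E[X] = C(198, 6) · 6^{1 − 15} = 77526225777 · 6^{−14} = 77526225777/78364164096.
As a reduced fraction: E[X] = 25842075259/26121388032 ≈ 0.9893071.
Is E[X] < 1? YES.
Since E[X] < 1, there exists a 6-coloring of K_{198} with no monochromatic K_6; hence R_6(6) > 198.

E[X] = 25842075259/26121388032 ≈ 0.9893071; E[X] < 1, so R_6(6) > 198.


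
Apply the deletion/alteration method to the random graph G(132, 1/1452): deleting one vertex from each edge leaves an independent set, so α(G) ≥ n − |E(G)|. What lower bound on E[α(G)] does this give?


E[|E(G)|] = C(132, 2)·p = 8646 · (1/1452) = 131/22.
E[α(G)] ≥ n − E[|E(G)|] = 132 − 131/22 = 2773/22.
Numerically: ≈ 126.0455.
(This is only a lower bound; the true E[α(G)] may be larger.)

E[α(G)] ≥ 2773/22 ≈ 126.0455.


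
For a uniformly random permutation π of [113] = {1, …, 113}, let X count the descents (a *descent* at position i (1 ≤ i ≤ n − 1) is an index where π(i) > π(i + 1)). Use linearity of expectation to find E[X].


Write X = Σ X_I over i = 1, …, 112, with X_I the indicator of one descent.
There are 112 indicators.
For each fixed i, the pair (π(i), π(i+1)) is a uniformly random ordered pair of distinct values from {1, …, 113}; by symmetry P[π(i) > π(i+1)] = 1/2.
By linearity: E[X] = 112 · (1/2) = (113 − 1) · (1/2) = 56 ≈ 56.000000.

E[X] = 56 = 56.000000.


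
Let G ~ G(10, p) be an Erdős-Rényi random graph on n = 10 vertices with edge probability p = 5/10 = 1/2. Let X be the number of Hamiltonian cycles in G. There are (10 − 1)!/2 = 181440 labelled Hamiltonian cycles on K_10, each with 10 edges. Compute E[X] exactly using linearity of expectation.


K_10 has (10 − 1)!/2 = 181440 labelled Hamiltonian cycles.
For each such Hamiltonian cycle H, let X_H = 1 if all 10 edges of H are present in G. Then P[X_H = 1] = p^{10} = (1/2)^{10} = 1/1024.
By linearity: E[X] = Σ_H E[X_H] = 181440 · p^{10} = 181440 · 1/1024 = 2835/16.
Numerically: E[X] ≈ 177.2.

E[X] = 181440 · (1/2)^{10} = 2835/16 ≈ 177.2.


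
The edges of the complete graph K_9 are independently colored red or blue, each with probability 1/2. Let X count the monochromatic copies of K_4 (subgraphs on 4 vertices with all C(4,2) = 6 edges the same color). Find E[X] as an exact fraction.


Let X = Σ_S X_S over the C(9, 4) = 126 subsets S of size 4, where X_S = 1 if the K_4 on S is monochromatic.
For a fixed S, the K_4 on S has C(4, 2) = 6 edges. P[all 6 edges red] = (1/2)^6, and likewise for blue, so P[monochromatic] = 2·(1/2)^6 = 2^{1 − 6} = 1/32.
By linearity: E[X] = C(9, 4) · 2^{1 − 6} = 126 · 1/32 = 63/16.
Numerically: E[X] ≈ 3.93750.

E[X] = C(9,4)·2^(1−C(4,2)) = 63/16 ≈ 3.93750.


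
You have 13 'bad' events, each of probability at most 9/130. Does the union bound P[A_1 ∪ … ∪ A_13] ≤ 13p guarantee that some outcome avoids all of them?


Union bound: P[∪_{i=1}^{13} A_i] ≤ Σ_i P[A_i] ≤ 13·p = 13·(9/130) = 9/10.
Numerically: 9/10 ≈ 0.9000000.
Is 9/10 < 1? YES.
Since P[∪ A_i] ≤ 9/10 < 1, the complement has P[∩ A_i^c] ≥ 1 − 9/10 = 1/10 > 0, so some outcome avoids every A_i.

13·p = 9/10 ≈ 0.9000000; existence CERTIFIED by the union bound.


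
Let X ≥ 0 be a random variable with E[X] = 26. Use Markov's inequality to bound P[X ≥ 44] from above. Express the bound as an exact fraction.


μ = E[X] = 26, a = 44.
Markov: P[X ≥ 44] ≤ μ/a = (26)/44 = 13/22.
Numerically: ≈ 0.591.
(Since a = 44 > μ = 26.000, the bound 13/22 is < 1 and informative.)

P[X ≥ 44] ≤ 13/22 ≈ 0.591.


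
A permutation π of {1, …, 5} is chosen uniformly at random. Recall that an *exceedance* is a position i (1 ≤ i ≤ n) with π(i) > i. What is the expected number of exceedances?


Write X = Σ_{i=1}^{5} X_i, where X_i = 1_{π(i) > i}.
For each fixed i, π(i) is uniform over {1, …, 5} (marginal of a uniform permutation), so P[π(i) > i] = (n − i)/n. Summing: Σ_{i=1}^{5} (n − i)/n = (0 + 1 + … + 4)/5 = 5(5 − 1)/(2·5) = (5 − 1)/2.
Hence E[X] = Σ_{i=1}^{5} (5 − i)/5 = 2 ≈ 2.00000.

E[X] = 2 = 2.00000.


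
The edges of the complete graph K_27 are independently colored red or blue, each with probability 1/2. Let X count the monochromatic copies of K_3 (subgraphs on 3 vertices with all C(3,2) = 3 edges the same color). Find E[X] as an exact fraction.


Let X = Σ_S X_S over the C(27, 3) = 2925 subsets S of size 3, where X_S = 1 if the K_3 on S is monochromatic.
For a fixed S, the K_3 on S has C(3, 2) = 3 edges. P[all 3 edges red] = (1/2)^3, and likewise for blue, so P[monochromatic] = 2·(1/2)^3 = 2^{1 − 3} = 1/4.
By linearity: E[X] = C(27, 3) · 2^{1 − 3} = 2925 · 1/4 = 2925/4.
Numerically: E[X] ≈ 731.25000.

E[X] = C(27,3)·2^(1−C(3,2)) = 2925/4 ≈ 731.25000.
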